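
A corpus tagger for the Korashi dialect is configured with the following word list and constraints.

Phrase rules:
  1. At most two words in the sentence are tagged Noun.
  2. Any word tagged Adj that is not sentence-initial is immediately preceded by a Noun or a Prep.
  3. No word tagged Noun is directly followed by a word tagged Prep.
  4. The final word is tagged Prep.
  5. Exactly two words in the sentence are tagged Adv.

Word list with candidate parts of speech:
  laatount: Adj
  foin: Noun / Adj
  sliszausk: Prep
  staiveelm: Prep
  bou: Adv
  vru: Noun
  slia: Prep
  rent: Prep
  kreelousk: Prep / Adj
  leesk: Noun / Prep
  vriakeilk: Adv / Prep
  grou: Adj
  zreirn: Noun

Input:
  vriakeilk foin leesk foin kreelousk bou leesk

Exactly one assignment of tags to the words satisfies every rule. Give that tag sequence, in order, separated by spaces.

Adv Noun Noun Adj Prep Adv Prep

Candidates per position — 1:vriakeilk {Adv,Prep}; 2:foin {Noun,Adj}; 3:leesk {Noun,Prep}; 4:foin {Noun,Adj}; 5:kreelousk {Prep,Adj}; 6:bou {Adv}; 7:leesk {Noun,Prep}.
If word 1 were Prep, no tagging could satisfy rule 5; so word 1 is Adv.
If word 2 were Adj, no tagging could satisfy rule 2; so word 2 is Noun.
If word 3 were Prep, no tagging could satisfy rule 3; so word 3 is Noun.
If word 4 were Noun, no tagging could satisfy rule 1; so word 4 is Adj.
If word 5 were Adj, no tagging could satisfy rule 2; so word 5 is Prep.
If word 7 were Noun, no tagging could satisfy rule 1; so word 7 is Prep.
The unique satisfying tagging is: Adv Noun Noun Adj Prep Adv Prep.
Rule-by-rule: rule 1 satisfied; rule 2 satisfied; rule 3 satisfied; rule 4 satisfied; rule 5 satisfied.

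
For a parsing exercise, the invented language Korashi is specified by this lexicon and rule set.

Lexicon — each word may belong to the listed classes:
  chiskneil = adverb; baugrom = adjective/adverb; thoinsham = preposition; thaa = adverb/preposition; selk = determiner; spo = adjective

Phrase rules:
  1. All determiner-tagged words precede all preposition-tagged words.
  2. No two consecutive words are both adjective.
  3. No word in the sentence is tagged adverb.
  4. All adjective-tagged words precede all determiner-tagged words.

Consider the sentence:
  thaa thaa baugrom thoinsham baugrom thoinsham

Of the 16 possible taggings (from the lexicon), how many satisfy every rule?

1

Candidates per position — 1:thaa {adverb,preposition}; 2:thaa {adverb,preposition}; 3:baugrom {adjective,adverb}; 4:thoinsham {preposition}; 5:baugrom {adjective,adverb}; 6:thoinsham {preposition}.
There are 16 candidate sequences in total.
The sequences that satisfy every rule: preposition preposition adjective preposition adjective preposition.
Count = 1.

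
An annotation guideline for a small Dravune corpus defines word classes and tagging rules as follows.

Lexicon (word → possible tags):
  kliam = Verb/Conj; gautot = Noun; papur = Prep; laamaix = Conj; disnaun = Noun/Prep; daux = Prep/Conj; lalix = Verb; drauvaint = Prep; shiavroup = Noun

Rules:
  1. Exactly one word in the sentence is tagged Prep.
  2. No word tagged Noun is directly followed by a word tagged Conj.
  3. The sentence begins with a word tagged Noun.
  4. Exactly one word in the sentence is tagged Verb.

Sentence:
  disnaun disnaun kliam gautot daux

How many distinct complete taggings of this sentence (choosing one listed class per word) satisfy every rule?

1

Candidates per position — 1:disnaun {Noun,Prep}; 2:disnaun {Noun,Prep}; 3:kliam {Verb,Conj}; 4:gautot {Noun}; 5:daux {Prep,Conj}.
There are 16 candidate sequences in total.
The sequences that satisfy every rule: Noun Noun Verb Noun Prep.
Count = 1.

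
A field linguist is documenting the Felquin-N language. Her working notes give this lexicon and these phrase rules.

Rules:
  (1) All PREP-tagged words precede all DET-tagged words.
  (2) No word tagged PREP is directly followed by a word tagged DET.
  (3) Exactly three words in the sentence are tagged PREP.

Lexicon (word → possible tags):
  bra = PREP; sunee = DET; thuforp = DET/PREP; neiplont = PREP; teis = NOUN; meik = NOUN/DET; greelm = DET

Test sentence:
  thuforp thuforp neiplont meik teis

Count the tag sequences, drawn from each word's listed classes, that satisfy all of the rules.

1

Candidates per position — 1:thuforp {DET,PREP}; 2:thuforp {DET,PREP}; 3:neiplont {PREP}; 4:meik {NOUN,DET}; 5:teis {NOUN}.
There are 8 candidate sequences in total.
The sequences that satisfy every rule: PREP PREP PREP NOUN NOUN.
Count = 1.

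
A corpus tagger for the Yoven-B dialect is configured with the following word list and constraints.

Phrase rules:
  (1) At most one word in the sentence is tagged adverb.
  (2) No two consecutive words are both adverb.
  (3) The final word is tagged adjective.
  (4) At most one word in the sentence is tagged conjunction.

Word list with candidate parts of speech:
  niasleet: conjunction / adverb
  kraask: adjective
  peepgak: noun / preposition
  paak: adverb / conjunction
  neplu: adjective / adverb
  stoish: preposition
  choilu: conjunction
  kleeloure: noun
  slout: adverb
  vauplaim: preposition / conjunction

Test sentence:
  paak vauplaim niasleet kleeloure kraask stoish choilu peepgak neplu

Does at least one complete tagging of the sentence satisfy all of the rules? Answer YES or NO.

NO

Candidates per position — 1:paak {adverb,conjunction}; 2:vauplaim {preposition,conjunction}; 3:niasleet {conjunction,adverb}; 4:kleeloure {noun}; 5:kraask {adjective}; 6:stoish {preposition}; 7:choilu {conjunction}; 8:peepgak {noun,preposition}; 9:neplu {adjective,adverb}.
Every candidate sequence violates at least one rule; no consistent tagging exists.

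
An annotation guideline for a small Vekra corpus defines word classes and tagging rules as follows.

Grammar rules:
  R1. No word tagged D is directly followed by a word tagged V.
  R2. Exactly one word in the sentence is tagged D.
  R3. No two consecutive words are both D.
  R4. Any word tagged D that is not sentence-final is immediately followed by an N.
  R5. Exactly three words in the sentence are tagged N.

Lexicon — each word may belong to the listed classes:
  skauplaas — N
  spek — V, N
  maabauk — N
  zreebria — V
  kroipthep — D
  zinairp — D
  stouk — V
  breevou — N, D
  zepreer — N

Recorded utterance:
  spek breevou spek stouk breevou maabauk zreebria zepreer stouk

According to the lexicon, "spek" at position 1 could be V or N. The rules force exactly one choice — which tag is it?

V

Candidates per position — 1:spek {V,N}; 2:breevou {N,D}; 3:spek {V,N}; 4:stouk {V}; 5:breevou {N,D}; 6:maabauk {N}; 7:zreebria {V}; 8:zepreer {N}; 9:stouk {V}.
Position 1: the remaining choice is settled jointly with positions 2, 3, 5 — only V at position 1 is part of a tagging that satisfies every rule.
So the tagging must be: V N V V D N V N V.
Rule-by-rule: rule 1 satisfied; rule 2 satisfied; rule 3 satisfied; rule 4 satisfied; rule 5 satisfied.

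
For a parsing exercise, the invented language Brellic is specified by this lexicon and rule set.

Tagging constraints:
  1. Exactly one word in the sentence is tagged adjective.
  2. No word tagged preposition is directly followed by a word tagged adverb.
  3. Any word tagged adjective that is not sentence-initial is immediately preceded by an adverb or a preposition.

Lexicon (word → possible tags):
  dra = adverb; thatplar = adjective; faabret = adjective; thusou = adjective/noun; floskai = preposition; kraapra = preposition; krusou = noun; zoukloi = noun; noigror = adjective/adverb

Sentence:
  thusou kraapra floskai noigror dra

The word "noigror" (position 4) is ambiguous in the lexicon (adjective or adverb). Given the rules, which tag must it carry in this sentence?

adjective

Candidates per position — 1:thusou {adjective,noun}; 2:kraapra {preposition}; 3:floskai {preposition}; 4:noigror {adjective,adverb}; 5:dra {adverb}.
Position 4: adverb is ruled out by rule 2; that leaves adjective.
Position 1: adjective is ruled out by rule 1; that leaves noun.
The unique satisfying tagging is: noun preposition preposition adjective adverb.
Rule-by-rule: rule 1 satisfied; rule 2 satisfied; rule 3 satisfied.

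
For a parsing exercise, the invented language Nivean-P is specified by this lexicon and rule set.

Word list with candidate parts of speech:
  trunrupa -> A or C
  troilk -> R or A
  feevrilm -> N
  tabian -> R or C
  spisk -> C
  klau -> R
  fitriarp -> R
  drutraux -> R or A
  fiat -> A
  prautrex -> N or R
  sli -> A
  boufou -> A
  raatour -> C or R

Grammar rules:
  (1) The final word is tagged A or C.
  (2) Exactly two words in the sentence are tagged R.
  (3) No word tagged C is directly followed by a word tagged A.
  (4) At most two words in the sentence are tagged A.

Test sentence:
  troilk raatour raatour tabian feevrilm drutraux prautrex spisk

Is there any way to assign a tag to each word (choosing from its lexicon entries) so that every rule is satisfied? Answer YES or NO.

YES

Candidates per position — 1:troilk {R,A}; 2:raatour {C,R}; 3:raatour {C,R}; 4:tabian {R,C}; 5:feevrilm {N}; 6:drutraux {R,A}; 7:prautrex {N,R}; 8:spisk {C}.
One satisfying assignment: R C R C N A N C.
Verifying each rule — rule 1 satisfied; rule 2 satisfied; rule 3 satisfied; rule 4 satisfied.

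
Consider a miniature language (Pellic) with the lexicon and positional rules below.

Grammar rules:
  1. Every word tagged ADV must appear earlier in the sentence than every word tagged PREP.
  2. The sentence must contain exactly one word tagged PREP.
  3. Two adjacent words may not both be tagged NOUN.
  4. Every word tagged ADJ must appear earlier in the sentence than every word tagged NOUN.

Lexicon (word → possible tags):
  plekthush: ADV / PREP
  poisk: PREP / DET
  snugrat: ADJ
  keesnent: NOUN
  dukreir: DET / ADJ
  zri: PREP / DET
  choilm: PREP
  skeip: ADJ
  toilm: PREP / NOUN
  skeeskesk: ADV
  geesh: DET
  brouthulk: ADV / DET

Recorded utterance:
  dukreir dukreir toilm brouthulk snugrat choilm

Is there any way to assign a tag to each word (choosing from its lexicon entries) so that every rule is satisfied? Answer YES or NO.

Candidates per position — 1:dukreir {DET,ADJ}; 2:dukreir {DET,ADJ}; 3:toilm {PREP,NOUN}; 4:brouthulk {ADV,DET}; 5:snugrat {ADJ}; 6:choilm {PREP}.
Every candidate sequence violates at least one rule; no consistent tagging exists.

NO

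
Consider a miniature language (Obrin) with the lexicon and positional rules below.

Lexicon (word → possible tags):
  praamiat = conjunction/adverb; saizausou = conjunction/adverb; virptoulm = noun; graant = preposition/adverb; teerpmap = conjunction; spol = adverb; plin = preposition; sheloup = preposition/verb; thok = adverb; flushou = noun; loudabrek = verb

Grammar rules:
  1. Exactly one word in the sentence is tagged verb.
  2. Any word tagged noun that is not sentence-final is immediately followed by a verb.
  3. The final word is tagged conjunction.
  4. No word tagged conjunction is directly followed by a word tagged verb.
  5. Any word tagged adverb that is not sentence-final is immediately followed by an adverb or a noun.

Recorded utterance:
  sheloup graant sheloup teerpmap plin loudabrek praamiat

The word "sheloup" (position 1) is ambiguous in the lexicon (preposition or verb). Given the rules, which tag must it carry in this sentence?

preposition

Candidates per position — 1:sheloup {preposition,verb}; 2:graant {preposition,adverb}; 3:sheloup {preposition,verb}; 4:teerpmap {conjunction}; 5:plin {preposition}; 6:loudabrek {verb}; 7:praamiat {conjunction,adverb}.
Word 1 cannot be verb — rule 1 would then fail for every completion. It is preposition.
Word 2 cannot be adverb — rule 5 would then fail for every completion. It is preposition.
Word 3 cannot be verb — rule 1 would then fail for every completion. It is preposition.
Word 7 cannot be adverb — rule 3 would then fail for every completion. It is conjunction.
The unique satisfying tagging is: preposition preposition preposition conjunction preposition verb conjunction.
Checking: rule 1 ✓; rule 2 ✓; rule 3 ✓; rule 4 ✓; rule 5 ✓.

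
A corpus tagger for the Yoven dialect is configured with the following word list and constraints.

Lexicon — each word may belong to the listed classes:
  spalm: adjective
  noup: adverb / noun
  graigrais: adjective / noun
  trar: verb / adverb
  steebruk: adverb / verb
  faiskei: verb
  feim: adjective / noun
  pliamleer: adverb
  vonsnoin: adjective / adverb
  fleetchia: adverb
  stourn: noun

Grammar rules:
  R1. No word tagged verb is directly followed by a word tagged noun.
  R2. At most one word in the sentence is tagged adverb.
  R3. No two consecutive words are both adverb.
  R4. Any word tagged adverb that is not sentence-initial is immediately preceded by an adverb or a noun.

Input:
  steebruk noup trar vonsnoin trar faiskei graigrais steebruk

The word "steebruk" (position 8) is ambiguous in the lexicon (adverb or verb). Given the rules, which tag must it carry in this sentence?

Candidates per position — 1:steebruk {adverb,verb}; 2:noup {adverb,noun}; 3:trar {verb,adverb}; 4:vonsnoin {adjective,adverb}; 5:trar {verb,adverb}; 6:faiskei {verb}; 7:graigrais {adjective,noun}; 8:steebruk {adverb,verb}.
Position 7: tagging it noun would leave rule 1 unsatisfiable, so it must be adjective.
Position 8: tagging it adverb would leave rule 4 unsatisfiable, so it must be verb.
The remaining ambiguous positions (1, 2, 3, 4, 5) are resolved jointly — only one combination satisfies every rule.
That leaves exactly one tagging: adverb noun verb adjective verb verb adjective verb.
Checking: rule 1 holds; rule 2 holds; rule 3 holds; rule 4 holds.

verb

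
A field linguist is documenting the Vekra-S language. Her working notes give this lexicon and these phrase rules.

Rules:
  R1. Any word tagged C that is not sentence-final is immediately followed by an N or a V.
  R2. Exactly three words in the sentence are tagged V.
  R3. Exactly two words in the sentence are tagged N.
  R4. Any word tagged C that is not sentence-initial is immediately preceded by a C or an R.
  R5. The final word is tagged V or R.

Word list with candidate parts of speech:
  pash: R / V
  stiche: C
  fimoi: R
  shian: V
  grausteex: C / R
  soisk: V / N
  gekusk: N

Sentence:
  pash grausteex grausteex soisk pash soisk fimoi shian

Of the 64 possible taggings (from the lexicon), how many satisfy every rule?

Candidates per position — 1:pash {R,V}; 2:grausteex {C,R}; 3:grausteex {C,R}; 4:soisk {V,N}; 5:pash {R,V}; 6:soisk {V,N}; 7:fimoi {R}; 8:shian {V}.
There are 64 candidate sequences in total.
The sequences that satisfy every rule: V R C N V N R V; V R R N V N R V.
Count = 2.

2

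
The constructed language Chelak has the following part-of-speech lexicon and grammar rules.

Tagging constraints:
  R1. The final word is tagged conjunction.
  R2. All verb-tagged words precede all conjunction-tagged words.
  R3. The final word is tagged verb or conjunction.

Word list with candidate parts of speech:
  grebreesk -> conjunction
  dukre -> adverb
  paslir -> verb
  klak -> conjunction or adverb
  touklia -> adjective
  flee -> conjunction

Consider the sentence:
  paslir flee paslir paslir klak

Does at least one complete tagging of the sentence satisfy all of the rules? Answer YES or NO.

Candidates per position — 1:paslir {verb}; 2:flee {conjunction}; 3:paslir {verb}; 4:paslir {verb}; 5:klak {conjunction,adverb}.
Rule 2 cannot be satisfied by any choice of tags from the lexicon.
So there is no consistent tagging.

NO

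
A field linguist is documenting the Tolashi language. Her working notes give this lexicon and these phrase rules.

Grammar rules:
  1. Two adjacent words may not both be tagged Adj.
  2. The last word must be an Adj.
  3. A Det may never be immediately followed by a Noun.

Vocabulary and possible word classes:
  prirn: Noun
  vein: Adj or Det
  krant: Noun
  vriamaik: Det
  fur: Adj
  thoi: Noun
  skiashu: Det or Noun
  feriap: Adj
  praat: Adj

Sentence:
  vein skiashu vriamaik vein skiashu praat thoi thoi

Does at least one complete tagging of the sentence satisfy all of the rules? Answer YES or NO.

NO

Candidates per position — 1:vein {Adj,Det}; 2:skiashu {Det,Noun}; 3:vriamaik {Det}; 4:vein {Adj,Det}; 5:skiashu {Det,Noun}; 6:praat {Adj}; 7:thoi {Noun}; 8:thoi {Noun}.
Rule 2 cannot be satisfied by any choice of tags from the lexicon.
So there is no consistent tagging.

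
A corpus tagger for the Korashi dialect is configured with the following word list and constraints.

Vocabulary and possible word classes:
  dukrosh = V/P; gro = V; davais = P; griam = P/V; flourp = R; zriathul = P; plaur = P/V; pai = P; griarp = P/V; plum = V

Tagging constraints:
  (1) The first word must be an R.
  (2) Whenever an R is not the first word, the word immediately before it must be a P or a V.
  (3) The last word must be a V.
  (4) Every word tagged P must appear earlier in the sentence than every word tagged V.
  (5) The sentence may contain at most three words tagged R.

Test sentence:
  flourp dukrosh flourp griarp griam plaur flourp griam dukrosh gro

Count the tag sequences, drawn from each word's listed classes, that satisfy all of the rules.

Candidates per position — 1:flourp {R}; 2:dukrosh {V,P}; 3:flourp {R}; 4:griarp {P,V}; 5:griam {P,V}; 6:plaur {P,V}; 7:flourp {R}; 8:griam {P,V}; 9:dukrosh {V,P}; 10:gro {V}.
There are 64 candidate sequences in total.
Checking each against the rules leaves 7 sequences.
Count = 7.

7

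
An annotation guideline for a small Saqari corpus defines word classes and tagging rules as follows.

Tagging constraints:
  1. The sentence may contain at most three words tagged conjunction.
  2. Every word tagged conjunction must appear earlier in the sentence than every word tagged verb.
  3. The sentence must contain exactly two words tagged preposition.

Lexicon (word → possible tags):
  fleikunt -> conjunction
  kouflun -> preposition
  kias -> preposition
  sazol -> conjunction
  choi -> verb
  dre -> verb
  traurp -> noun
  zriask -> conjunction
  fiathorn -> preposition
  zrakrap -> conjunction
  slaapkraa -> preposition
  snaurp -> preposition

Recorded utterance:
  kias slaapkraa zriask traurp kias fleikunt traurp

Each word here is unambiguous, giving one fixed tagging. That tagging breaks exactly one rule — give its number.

Fixed tagging: preposition preposition conjunction noun preposition conjunction noun.
Applying the rules: R1 pass, R2 pass, R3 fail.
Only rule 3 fails.

3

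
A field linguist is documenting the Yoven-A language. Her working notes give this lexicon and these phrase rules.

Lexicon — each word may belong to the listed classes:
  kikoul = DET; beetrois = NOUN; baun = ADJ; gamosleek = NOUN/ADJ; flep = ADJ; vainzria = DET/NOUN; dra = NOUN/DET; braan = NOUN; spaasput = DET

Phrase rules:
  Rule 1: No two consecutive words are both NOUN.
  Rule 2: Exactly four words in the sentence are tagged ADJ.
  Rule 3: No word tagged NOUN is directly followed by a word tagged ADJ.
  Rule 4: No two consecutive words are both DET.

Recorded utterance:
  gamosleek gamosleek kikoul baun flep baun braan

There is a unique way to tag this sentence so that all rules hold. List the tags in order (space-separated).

ADJ NOUN DET ADJ ADJ ADJ NOUN

Candidates per position — 1:gamosleek {NOUN,ADJ}; 2:gamosleek {NOUN,ADJ}; 3:kikoul {DET}; 4:baun {ADJ}; 5:flep {ADJ}; 6:baun {ADJ}; 7:braan {NOUN}.
The remaining ambiguous positions (1, 2) are resolved jointly — only one combination satisfies every rule.
That leaves exactly one tagging: ADJ NOUN DET ADJ ADJ ADJ NOUN.
Rule-by-rule: rule 1 ok; rule 2 ok; rule 3 ok; rule 4 ok.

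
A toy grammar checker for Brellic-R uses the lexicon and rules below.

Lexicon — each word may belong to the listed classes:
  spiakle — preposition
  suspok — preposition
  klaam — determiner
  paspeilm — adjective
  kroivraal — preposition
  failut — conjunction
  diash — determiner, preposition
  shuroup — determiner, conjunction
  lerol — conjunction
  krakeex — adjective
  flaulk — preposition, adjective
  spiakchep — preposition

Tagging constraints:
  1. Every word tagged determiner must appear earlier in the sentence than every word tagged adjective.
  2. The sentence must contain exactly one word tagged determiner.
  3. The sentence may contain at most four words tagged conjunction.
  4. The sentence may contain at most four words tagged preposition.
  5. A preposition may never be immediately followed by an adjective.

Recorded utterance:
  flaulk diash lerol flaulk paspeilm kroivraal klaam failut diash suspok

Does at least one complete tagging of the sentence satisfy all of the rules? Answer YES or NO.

NO

Candidates per position — 1:flaulk {preposition,adjective}; 2:diash {determiner,preposition}; 3:lerol {conjunction}; 4:flaulk {preposition,adjective}; 5:paspeilm {adjective}; 6:kroivraal {preposition}; 7:klaam {determiner}; 8:failut {conjunction}; 9:diash {determiner,preposition}; 10:suspok {preposition}.
Rule 1 cannot be satisfied by any choice of tags from the lexicon.
So there is no consistent tagging.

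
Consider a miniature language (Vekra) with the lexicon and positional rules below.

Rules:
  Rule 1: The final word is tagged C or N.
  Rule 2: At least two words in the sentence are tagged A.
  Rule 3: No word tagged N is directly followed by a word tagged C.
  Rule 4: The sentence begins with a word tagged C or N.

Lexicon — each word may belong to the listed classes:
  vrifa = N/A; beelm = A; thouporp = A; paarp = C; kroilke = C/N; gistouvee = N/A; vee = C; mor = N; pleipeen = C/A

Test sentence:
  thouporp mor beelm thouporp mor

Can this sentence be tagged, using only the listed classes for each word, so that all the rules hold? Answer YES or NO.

NO

Candidates per position — 1:thouporp {A}; 2:mor {N}; 3:beelm {A}; 4:thouporp {A}; 5:mor {N}.
Rule 4 cannot be satisfied by any choice of tags from the lexicon.
So there is no consistent tagging.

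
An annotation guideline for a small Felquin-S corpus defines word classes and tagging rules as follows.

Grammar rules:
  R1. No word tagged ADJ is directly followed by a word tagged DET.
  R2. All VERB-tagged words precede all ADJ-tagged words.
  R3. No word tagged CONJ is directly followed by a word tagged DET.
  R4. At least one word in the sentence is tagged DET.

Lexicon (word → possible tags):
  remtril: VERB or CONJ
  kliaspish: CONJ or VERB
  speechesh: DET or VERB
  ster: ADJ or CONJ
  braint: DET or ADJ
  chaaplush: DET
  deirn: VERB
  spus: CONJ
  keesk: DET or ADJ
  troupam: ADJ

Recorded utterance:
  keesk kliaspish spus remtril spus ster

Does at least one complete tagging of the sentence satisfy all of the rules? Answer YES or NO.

YES

Candidates per position — 1:keesk {DET,ADJ}; 2:kliaspish {CONJ,VERB}; 3:spus {CONJ}; 4:remtril {VERB,CONJ}; 5:spus {CONJ}; 6:ster {ADJ,CONJ}.
One satisfying assignment: DET VERB CONJ VERB CONJ ADJ.
Rule-by-rule: rule 1 ok; rule 2 ok; rule 3 ok; rule 4 ok.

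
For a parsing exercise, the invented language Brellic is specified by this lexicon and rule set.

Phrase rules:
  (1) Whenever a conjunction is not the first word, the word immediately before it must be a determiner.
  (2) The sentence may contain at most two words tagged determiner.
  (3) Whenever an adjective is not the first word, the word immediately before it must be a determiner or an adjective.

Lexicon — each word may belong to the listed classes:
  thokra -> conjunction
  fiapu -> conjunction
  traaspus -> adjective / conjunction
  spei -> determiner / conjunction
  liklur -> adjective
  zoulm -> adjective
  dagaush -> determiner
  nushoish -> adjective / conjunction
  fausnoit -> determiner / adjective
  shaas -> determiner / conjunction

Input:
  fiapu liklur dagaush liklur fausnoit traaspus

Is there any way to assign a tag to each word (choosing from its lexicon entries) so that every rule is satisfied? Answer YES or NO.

NO

Candidates per position — 1:fiapu {conjunction}; 2:liklur {adjective}; 3:dagaush {determiner}; 4:liklur {adjective}; 5:fausnoit {determiner,adjective}; 6:traaspus {adjective,conjunction}.
Rule 3 cannot be satisfied by any choice of tags from the lexicon.
So there is no consistent tagging.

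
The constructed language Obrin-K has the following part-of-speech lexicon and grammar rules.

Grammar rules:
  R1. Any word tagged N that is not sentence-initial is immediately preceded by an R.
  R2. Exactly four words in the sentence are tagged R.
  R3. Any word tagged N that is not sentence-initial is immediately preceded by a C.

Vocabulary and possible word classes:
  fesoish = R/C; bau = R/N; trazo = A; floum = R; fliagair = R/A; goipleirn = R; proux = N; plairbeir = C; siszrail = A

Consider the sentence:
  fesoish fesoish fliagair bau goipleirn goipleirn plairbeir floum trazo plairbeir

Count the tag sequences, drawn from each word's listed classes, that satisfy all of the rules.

1

Candidates per position — 1:fesoish {R,C}; 2:fesoish {R,C}; 3:fliagair {R,A}; 4:bau {R,N}; 5:goipleirn {R}; 6:goipleirn {R}; 7:plairbeir {C}; 8:floum {R}; 9:trazo {A}; 10:plairbeir {C}.
There are 16 candidate sequences in total.
The sequences that satisfy every rule: C C A R R R C R A C.
Count = 1.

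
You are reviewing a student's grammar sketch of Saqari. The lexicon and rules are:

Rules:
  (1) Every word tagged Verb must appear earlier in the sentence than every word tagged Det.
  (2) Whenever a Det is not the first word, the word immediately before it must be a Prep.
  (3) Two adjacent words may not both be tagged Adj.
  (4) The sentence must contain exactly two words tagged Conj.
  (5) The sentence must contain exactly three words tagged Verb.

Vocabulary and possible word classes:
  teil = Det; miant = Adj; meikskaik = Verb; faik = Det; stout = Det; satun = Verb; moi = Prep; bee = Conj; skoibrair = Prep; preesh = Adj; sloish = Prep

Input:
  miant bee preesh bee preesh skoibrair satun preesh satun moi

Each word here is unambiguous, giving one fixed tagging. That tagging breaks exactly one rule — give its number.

Fixed tagging: Adj Conj Adj Conj Adj Prep Verb Adj Verb Prep.
Rule check: R1 ok, R2 ok, R3 ok, R4 ok, R5 fails.
Only rule 5 fails.

5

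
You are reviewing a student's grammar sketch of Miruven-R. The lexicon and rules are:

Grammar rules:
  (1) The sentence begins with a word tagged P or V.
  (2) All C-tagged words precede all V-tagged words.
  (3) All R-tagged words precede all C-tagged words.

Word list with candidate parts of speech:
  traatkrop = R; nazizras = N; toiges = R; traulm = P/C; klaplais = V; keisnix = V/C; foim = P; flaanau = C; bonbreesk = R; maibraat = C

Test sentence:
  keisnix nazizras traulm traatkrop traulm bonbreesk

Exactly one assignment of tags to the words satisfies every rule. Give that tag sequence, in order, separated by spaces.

Candidates per position — 1:keisnix {V,C}; 2:nazizras {N}; 3:traulm {P,C}; 4:traatkrop {R}; 5:traulm {P,C}; 6:bonbreesk {R}.
Position 1: tagging it C would leave rule 1 unsatisfiable, so it must be V.
Position 3: tagging it C would leave rule 2 unsatisfiable, so it must be P.
Position 5: tagging it C would leave rule 2 unsatisfiable, so it must be P.
The unique satisfying tagging is: V N P R P R.
Checking: rule 1 ✓; rule 2 ✓; rule 3 ✓.

V N P R P R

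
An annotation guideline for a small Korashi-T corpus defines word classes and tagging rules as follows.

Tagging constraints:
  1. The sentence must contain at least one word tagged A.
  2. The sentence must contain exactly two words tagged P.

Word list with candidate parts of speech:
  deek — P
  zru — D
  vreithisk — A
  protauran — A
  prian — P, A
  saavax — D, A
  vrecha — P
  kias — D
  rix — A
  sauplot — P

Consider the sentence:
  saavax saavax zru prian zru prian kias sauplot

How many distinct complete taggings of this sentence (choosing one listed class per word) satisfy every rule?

Candidates per position — 1:saavax {D,A}; 2:saavax {D,A}; 3:zru {D}; 4:prian {P,A}; 5:zru {D}; 6:prian {P,A}; 7:kias {D}; 8:sauplot {P}.
There are 16 candidate sequences in total.
Checking each against the rules leaves 8 sequences.
Count = 8.

8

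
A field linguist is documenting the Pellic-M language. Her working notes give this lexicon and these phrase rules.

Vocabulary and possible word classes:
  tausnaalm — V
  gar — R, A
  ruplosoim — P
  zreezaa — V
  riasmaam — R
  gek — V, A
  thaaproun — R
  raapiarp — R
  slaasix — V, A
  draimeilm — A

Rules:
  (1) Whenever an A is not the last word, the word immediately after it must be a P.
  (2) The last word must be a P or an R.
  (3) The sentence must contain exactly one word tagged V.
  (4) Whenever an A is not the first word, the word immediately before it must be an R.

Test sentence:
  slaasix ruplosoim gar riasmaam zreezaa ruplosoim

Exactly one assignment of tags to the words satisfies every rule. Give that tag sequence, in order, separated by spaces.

A P R R V P

Candidates per position — 1:slaasix {V,A}; 2:ruplosoim {P}; 3:gar {R,A}; 4:riasmaam {R}; 5:zreezaa {V}; 6:ruplosoim {P}.
At position 1, choosing V makes rule 3 impossible to satisfy; hence A.
At position 3, choosing A makes rule 1 impossible to satisfy; hence R.
The unique satisfying tagging is: A P R R V P.
Rule-by-rule: rule 1 holds; rule 2 holds; rule 3 holds; rule 4 holds.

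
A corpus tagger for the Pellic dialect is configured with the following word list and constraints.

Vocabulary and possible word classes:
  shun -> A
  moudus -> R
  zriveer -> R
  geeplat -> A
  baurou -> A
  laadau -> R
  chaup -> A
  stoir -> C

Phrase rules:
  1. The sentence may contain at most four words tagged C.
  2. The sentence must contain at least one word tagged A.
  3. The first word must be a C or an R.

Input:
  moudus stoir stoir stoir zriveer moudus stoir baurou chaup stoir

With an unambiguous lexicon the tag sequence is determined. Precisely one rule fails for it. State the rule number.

1

Fixed tagging: R C C C R R C A A C.
Checking each rule: R1 fails, R2 ok, R3 ok.
Only rule 1 fails.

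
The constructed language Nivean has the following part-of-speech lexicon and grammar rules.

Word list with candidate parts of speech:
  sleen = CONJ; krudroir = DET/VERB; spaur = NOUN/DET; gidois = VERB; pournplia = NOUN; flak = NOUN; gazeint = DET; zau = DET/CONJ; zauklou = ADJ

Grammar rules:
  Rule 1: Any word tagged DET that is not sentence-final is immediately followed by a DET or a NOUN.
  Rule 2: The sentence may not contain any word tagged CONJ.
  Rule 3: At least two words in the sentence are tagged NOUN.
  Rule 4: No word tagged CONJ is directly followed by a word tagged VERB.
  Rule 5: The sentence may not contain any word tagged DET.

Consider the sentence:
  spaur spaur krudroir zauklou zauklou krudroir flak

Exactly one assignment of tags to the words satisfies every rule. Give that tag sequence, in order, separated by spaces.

Candidates per position — 1:spaur {NOUN,DET}; 2:spaur {NOUN,DET}; 3:krudroir {DET,VERB}; 4:zauklou {ADJ}; 5:zauklou {ADJ}; 6:krudroir {DET,VERB}; 7:flak {NOUN}.
If word 1 were DET, no tagging could satisfy rule 5; so word 1 is NOUN.
If word 2 were DET, no tagging could satisfy rule 1; so word 2 is NOUN.
If word 3 were DET, no tagging could satisfy rule 1; so word 3 is VERB.
If word 6 were DET, no tagging could satisfy rule 5; so word 6 is VERB.
The unique satisfying tagging is: NOUN NOUN VERB ADJ ADJ VERB NOUN.
Rule-by-rule: rule 1 satisfied; rule 2 satisfied; rule 3 satisfied; rule 4 satisfied; rule 5 satisfied.

NOUN NOUN VERB ADJ ADJ VERB NOUN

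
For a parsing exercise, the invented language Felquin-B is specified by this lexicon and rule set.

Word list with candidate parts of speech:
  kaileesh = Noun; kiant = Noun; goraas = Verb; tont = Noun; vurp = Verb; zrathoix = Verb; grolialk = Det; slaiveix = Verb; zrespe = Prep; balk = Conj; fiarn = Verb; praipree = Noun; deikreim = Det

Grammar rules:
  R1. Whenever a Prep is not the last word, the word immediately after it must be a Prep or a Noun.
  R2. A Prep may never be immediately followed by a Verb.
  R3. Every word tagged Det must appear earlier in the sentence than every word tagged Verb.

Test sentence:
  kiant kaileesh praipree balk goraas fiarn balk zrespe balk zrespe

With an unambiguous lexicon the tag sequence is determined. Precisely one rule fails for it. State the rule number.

1

Fixed tagging: Noun Noun Noun Conj Verb Verb Conj Prep Conj Prep.
Rule check: R1 violated, R2 holds, R3 holds.
Only rule 1 fails.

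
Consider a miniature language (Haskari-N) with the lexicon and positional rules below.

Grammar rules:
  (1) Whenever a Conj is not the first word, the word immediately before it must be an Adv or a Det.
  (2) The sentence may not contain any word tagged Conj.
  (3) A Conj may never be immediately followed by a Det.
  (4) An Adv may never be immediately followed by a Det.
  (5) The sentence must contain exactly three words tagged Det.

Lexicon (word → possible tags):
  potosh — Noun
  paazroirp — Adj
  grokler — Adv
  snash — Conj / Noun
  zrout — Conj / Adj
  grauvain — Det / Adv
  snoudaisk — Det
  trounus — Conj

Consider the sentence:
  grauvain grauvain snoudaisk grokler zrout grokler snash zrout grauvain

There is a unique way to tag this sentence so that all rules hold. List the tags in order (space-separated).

Det Det Det Adv Adj Adv Noun Adj Adv

Candidates per position — 1:grauvain {Det,Adv}; 2:grauvain {Det,Adv}; 3:snoudaisk {Det}; 4:grokler {Adv}; 5:zrout {Conj,Adj}; 6:grokler {Adv}; 7:snash {Conj,Noun}; 8:zrout {Conj,Adj}; 9:grauvain {Det,Adv}.
At position 1, choosing Adv makes rule 4 impossible to satisfy; hence Det.
At position 2, choosing Adv makes rule 4 impossible to satisfy; hence Det.
At position 5, choosing Conj makes rule 2 impossible to satisfy; hence Adj.
At position 7, choosing Conj makes rule 2 impossible to satisfy; hence Noun.
At position 8, choosing Conj makes rule 1 impossible to satisfy; hence Adj.
At position 9, choosing Det makes rule 5 impossible to satisfy; hence Adv.
That leaves exactly one tagging: Det Det Det Adv Adj Adv Noun Adj Adv.
Rule-by-rule: rule 1 satisfied; rule 2 satisfied; rule 3 satisfied; rule 4 satisfied; rule 5 satisfied.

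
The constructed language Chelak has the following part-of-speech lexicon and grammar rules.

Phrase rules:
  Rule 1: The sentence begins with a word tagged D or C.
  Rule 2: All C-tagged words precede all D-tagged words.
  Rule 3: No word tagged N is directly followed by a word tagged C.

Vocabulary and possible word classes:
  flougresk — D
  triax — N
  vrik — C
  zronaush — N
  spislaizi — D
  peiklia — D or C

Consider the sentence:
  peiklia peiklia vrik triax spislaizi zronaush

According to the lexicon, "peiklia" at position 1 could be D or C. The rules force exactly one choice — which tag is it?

C

Candidates per position — 1:peiklia {D,C}; 2:peiklia {D,C}; 3:vrik {C}; 4:triax {N}; 5:spislaizi {D}; 6:zronaush {N}.
At position 1, choosing D makes rule 2 impossible to satisfy; hence C.
At position 2, choosing D makes rule 2 impossible to satisfy; hence C.
The only consistent sequence is: C C C N D N.
Verifying each rule — rule 1 holds; rule 2 holds; rule 3 holds.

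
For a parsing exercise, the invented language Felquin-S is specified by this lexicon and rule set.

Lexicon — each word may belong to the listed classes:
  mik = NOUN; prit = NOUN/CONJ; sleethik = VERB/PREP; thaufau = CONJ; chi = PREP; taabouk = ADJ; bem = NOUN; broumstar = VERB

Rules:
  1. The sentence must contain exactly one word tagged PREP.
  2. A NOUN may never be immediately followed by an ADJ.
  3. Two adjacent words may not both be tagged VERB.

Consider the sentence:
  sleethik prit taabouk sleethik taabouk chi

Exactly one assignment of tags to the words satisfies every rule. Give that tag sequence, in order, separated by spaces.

VERB CONJ ADJ VERB ADJ PREP

Candidates per position — 1:sleethik {VERB,PREP}; 2:prit {NOUN,CONJ}; 3:taabouk {ADJ}; 4:sleethik {VERB,PREP}; 5:taabouk {ADJ}; 6:chi {PREP}.
If word 1 were PREP, no tagging could satisfy rule 1; so word 1 is VERB.
If word 2 were NOUN, no tagging could satisfy rule 2; so word 2 is CONJ.
If word 4 were PREP, no tagging could satisfy rule 1; so word 4 is VERB.
So the tagging must be: VERB CONJ ADJ VERB ADJ PREP.
Verifying each rule — rule 1 ok; rule 2 ok; rule 3 ok.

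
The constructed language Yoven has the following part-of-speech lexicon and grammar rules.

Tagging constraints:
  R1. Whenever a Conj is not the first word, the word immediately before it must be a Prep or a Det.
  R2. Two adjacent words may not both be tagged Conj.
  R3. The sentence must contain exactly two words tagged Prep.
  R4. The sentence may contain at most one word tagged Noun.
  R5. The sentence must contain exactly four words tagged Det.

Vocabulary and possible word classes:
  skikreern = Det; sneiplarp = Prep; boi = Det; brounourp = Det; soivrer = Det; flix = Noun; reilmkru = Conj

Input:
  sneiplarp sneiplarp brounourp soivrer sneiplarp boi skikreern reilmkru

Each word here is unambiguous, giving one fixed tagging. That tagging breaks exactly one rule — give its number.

3

Fixed tagging: Prep Prep Det Det Prep Det Det Conj.
Applying the rules: R1 ✓, R2 ✓, R3 ✗, R4 ✓, R5 ✓.
Only rule 3 fails.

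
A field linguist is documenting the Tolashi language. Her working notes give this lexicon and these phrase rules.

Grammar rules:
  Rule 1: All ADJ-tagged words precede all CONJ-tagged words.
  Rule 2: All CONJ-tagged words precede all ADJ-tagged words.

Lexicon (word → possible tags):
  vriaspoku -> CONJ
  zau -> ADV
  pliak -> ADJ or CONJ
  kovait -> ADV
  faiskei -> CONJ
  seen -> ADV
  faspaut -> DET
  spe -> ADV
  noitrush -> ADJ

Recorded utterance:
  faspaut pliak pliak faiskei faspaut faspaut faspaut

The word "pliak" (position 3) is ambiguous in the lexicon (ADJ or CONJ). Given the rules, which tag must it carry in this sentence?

CONJ

Candidates per position — 1:faspaut {DET}; 2:pliak {ADJ,CONJ}; 3:pliak {ADJ,CONJ}; 4:faiskei {CONJ}; 5:faspaut {DET}; 6:faspaut {DET}; 7:faspaut {DET}.
Position 2: ADJ is ruled out by rule 2; that leaves CONJ.
Position 3: ADJ is ruled out by rule 1; that leaves CONJ.
The unique satisfying tagging is: DET CONJ CONJ CONJ DET DET DET.
Rule-by-rule: rule 1 satisfied; rule 2 satisfied.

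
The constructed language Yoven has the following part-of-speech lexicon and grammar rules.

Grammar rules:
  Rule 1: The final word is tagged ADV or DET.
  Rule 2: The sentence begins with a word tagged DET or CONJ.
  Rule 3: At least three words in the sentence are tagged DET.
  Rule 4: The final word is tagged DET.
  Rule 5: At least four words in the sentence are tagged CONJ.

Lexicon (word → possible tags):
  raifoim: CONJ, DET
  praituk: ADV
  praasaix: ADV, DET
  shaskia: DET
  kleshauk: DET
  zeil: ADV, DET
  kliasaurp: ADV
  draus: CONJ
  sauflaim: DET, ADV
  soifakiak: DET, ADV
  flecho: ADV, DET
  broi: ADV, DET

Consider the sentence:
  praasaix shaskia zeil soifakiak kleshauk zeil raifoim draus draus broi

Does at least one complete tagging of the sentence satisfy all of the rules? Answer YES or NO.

NO

Candidates per position — 1:praasaix {ADV,DET}; 2:shaskia {DET}; 3:zeil {ADV,DET}; 4:soifakiak {DET,ADV}; 5:kleshauk {DET}; 6:zeil {ADV,DET}; 7:raifoim {CONJ,DET}; 8:draus {CONJ}; 9:draus {CONJ}; 10:broi {ADV,DET}.
Rule 5 cannot be satisfied by any choice of tags from the lexicon.
So there is no consistent tagging.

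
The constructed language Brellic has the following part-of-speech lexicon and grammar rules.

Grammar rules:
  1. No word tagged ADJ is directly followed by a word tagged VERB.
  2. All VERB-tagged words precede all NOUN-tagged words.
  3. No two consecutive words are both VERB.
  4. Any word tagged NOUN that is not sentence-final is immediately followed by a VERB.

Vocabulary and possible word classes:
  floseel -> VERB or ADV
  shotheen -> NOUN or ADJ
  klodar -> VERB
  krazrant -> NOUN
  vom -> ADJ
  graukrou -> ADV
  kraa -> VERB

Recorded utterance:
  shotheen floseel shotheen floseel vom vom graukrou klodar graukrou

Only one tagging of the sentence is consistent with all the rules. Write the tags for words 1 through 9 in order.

Candidates per position — 1:shotheen {NOUN,ADJ}; 2:floseel {VERB,ADV}; 3:shotheen {NOUN,ADJ}; 4:floseel {VERB,ADV}; 5:vom {ADJ}; 6:vom {ADJ}; 7:graukrou {ADV}; 8:klodar {VERB}; 9:graukrou {ADV}.
Word 1 cannot be NOUN — rule 2 would then fail for every completion. It is ADJ.
Word 2 cannot be VERB — rule 1 would then fail for every completion. It is ADV.
Word 3 cannot be NOUN — rule 2 would then fail for every completion. It is ADJ.
Word 4 cannot be VERB — rule 1 would then fail for every completion. It is ADV.
The only consistent sequence is: ADJ ADV ADJ ADV ADJ ADJ ADV VERB ADV.
Check: rule 1 holds; rule 2 holds; rule 3 holds; rule 4 holds.

ADJ ADV ADJ ADV ADJ ADJ ADV VERB ADV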